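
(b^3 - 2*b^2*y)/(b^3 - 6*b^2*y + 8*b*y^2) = b/(b - 4*y)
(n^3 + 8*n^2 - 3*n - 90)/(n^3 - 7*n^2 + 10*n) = (n^3 + 8*n^2 - 3*n - 90)/(n*(n^2 - 7*n + 10))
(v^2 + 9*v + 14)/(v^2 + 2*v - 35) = (v + 2)/(v - 5)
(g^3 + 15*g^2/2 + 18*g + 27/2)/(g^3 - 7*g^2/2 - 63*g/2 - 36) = (g + 3)/(g - 8)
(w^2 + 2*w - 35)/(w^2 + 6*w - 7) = (w - 5)/(w - 1)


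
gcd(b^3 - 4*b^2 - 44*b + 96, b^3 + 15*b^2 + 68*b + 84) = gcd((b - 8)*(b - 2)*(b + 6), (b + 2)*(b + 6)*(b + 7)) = b + 6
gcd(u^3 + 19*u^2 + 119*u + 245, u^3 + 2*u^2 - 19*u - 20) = u + 5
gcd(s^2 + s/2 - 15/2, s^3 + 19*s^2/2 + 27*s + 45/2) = s + 3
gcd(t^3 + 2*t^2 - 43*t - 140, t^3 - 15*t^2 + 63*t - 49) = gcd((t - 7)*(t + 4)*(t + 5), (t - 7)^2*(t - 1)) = t - 7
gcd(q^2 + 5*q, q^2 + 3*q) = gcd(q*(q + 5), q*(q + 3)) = q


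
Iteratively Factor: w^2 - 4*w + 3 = (w - 1)*(w - 3)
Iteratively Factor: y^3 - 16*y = (y - 4)*(y^2 + 4*y) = y*(y - 4)*(y + 4)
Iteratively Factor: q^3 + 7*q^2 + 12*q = (q)*(q^2 + 7*q + 12) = q*(q + 3)*(q + 4)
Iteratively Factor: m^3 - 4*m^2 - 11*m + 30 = (m + 3)*(m^2 - 7*m + 10) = (m - 2)*(m + 3)*(m - 5)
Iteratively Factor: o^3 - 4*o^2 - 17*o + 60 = (o + 4)*(o^2 - 8*o + 15) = (o - 3)*(o + 4)*(o - 5)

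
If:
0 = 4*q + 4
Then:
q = -1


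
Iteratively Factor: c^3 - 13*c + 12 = (c + 4)*(c^2 - 4*c + 3) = (c - 1)*(c + 4)*(c - 3)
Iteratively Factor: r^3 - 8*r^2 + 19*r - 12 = (r - 4)*(r^2 - 4*r + 3) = (r - 4)*(r - 1)*(r - 3)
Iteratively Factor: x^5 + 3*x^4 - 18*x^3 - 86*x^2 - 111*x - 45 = (x - 5)*(x^4 + 8*x^3 + 22*x^2 + 24*x + 9) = (x - 5)*(x + 3)*(x^3 + 5*x^2 + 7*x + 3) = (x - 5)*(x + 3)^2*(x^2 + 2*x + 1) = (x - 5)*(x + 1)*(x + 3)^2*(x + 1)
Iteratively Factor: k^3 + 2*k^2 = (k + 2)*(k^2) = k*(k + 2)*(k)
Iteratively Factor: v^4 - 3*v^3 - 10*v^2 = (v + 2)*(v^3 - 5*v^2) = v*(v + 2)*(v^2 - 5*v) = v^2*(v + 2)*(v - 5)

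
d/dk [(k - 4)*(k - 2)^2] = (k - 2)*(3*k - 10)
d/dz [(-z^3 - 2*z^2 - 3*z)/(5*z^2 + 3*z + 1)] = (-5*z^4 - 6*z^3 + 6*z^2 - 4*z - 3)/(25*z^4 + 30*z^3 + 19*z^2 + 6*z + 1)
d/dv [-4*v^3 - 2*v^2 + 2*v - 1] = -12*v^2 - 4*v + 2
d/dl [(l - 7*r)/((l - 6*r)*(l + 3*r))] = ((-l + 7*r)*(l - 6*r) + (-l + 7*r)*(l + 3*r) + (l - 6*r)*(l + 3*r))/((l - 6*r)^2*(l + 3*r)^2)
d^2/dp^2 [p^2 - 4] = 2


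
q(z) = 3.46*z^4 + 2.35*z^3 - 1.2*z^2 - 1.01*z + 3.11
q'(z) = 13.84*z^3 + 7.05*z^2 - 2.4*z - 1.01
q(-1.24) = 6.22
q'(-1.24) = -13.58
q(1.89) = 56.93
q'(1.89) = 113.07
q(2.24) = 108.35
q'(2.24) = 184.54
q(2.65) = 206.37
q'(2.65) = 299.70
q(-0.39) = 3.26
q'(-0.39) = 0.18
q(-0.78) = 3.33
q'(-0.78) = -1.42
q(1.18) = 10.82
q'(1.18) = 28.71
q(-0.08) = 3.18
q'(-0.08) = -0.78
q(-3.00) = 212.15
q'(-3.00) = -304.04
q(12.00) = 75625.55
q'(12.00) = 24900.91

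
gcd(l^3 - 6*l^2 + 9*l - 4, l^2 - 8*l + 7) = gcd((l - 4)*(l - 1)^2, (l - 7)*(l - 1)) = l - 1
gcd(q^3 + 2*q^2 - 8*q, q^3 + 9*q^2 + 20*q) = q^2 + 4*q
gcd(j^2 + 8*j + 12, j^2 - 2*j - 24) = 1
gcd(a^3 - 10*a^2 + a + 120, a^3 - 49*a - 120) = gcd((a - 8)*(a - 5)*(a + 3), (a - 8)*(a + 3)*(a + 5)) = a^2 - 5*a - 24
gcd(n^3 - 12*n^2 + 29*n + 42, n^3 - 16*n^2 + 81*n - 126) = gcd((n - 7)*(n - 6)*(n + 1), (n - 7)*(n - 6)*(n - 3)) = n^2 - 13*n + 42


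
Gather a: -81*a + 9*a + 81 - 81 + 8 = 8 - 72*a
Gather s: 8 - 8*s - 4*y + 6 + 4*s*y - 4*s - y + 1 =s*(4*y - 12) - 5*y + 15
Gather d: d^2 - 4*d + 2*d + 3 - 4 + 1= d^2 - 2*d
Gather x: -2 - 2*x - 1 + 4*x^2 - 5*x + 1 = 4*x^2 - 7*x - 2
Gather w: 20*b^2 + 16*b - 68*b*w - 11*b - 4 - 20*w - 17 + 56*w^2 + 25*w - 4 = 20*b^2 + 5*b + 56*w^2 + w*(5 - 68*b) - 25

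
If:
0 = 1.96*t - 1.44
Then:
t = 0.73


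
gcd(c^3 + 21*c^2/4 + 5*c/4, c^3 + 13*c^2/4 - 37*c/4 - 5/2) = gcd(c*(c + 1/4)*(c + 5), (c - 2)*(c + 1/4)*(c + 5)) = c^2 + 21*c/4 + 5/4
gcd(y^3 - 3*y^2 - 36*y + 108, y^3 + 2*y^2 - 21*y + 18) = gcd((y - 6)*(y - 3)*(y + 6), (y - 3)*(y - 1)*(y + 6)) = y^2 + 3*y - 18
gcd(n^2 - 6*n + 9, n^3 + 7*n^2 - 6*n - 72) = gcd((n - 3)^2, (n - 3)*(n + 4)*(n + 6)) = n - 3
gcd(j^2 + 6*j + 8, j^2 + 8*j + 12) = j + 2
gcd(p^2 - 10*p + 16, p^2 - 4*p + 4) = p - 2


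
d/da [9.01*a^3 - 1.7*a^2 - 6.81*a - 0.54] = 27.03*a^2 - 3.4*a - 6.81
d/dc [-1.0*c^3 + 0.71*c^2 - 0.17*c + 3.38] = -3.0*c^2 + 1.42*c - 0.17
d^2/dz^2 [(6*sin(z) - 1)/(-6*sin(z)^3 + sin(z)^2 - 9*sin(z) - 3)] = (864*sin(z)^7 - 432*sin(z)^6 - 2520*sin(z)^5 - 814*sin(z)^4 + 837*sin(z)^3 + 1371*sin(z)^2 - 189*sin(z) + 492)/(6*sin(z)^3 - sin(z)^2 + 9*sin(z) + 3)^3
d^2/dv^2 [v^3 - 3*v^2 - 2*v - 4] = 6*v - 6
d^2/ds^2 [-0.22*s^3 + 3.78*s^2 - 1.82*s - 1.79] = 7.56 - 1.32*s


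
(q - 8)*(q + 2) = q^2 - 6*q - 16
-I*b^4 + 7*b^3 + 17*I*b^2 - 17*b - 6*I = (b + I)*(b + 2*I)*(b + 3*I)*(-I*b + 1)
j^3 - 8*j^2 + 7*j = j*(j - 7)*(j - 1)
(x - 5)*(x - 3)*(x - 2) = x^3 - 10*x^2 + 31*x - 30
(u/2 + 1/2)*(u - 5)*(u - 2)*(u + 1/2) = u^4/2 - 11*u^3/4 + 23*u/4 + 5/2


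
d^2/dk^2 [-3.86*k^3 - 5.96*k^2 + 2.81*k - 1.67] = -23.16*k - 11.92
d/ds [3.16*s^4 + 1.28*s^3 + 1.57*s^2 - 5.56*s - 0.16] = 12.64*s^3 + 3.84*s^2 + 3.14*s - 5.56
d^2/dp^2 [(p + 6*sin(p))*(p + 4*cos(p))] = -6*p*sin(p) - 4*p*cos(p) - 8*sin(p) - 48*sin(2*p) + 12*cos(p) + 2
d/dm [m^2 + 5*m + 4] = 2*m + 5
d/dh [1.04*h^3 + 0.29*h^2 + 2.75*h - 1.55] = 3.12*h^2 + 0.58*h + 2.75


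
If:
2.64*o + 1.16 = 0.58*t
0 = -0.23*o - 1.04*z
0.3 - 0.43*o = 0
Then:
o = 0.70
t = 5.18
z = -0.15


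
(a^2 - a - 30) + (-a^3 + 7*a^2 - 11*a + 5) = -a^3 + 8*a^2 - 12*a - 25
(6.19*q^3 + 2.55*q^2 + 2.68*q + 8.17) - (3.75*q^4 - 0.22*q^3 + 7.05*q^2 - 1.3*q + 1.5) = -3.75*q^4 + 6.41*q^3 - 4.5*q^2 + 3.98*q + 6.67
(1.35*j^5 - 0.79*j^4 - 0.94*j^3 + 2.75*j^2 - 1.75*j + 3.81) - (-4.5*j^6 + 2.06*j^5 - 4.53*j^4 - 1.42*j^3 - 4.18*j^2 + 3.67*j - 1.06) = 4.5*j^6 - 0.71*j^5 + 3.74*j^4 + 0.48*j^3 + 6.93*j^2 - 5.42*j + 4.87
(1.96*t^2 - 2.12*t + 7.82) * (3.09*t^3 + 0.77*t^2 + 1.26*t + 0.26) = 6.0564*t^5 - 5.0416*t^4 + 25.001*t^3 + 3.8598*t^2 + 9.302*t + 2.0332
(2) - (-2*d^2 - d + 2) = 2*d^2 + d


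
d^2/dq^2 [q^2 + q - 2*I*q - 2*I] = 2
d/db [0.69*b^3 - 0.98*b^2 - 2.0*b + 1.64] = 2.07*b^2 - 1.96*b - 2.0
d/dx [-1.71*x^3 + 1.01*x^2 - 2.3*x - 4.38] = -5.13*x^2 + 2.02*x - 2.3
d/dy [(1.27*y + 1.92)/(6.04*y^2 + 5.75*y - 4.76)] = (7.6708*y^2 + 7.3025*y - (1.27*y + 1.92)*(12.08*y + 5.75) - 6.0452)/(6.04*y^2 + 5.75*y - 4.76)^2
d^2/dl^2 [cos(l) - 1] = -cos(l)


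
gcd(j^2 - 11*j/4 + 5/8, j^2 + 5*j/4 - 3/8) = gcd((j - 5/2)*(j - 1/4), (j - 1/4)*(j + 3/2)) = j - 1/4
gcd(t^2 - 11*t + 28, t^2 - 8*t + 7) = t - 7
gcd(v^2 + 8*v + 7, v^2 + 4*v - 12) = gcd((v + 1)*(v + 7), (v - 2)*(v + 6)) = 1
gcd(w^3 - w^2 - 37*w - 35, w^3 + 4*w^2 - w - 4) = w + 1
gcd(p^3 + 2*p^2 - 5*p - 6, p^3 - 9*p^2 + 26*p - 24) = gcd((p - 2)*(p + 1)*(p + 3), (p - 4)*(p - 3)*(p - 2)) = p - 2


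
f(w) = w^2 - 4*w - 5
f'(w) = 2*w - 4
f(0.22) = -5.83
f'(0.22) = -3.56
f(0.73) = -7.39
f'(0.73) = -2.54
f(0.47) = -6.66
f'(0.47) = -3.06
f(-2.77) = 13.75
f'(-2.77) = -9.54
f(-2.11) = 7.89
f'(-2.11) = -8.22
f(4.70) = -1.71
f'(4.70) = 5.40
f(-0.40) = -3.24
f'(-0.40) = -4.80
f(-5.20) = 42.84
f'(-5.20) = -14.40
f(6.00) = 7.00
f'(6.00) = 8.00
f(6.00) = 7.00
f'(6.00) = 8.00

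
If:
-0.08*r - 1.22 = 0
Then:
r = -15.25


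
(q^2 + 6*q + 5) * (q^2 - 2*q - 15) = q^4 + 4*q^3 - 22*q^2 - 100*q - 75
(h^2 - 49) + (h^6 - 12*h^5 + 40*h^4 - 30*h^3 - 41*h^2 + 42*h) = h^6 - 12*h^5 + 40*h^4 - 30*h^3 - 40*h^2 + 42*h - 49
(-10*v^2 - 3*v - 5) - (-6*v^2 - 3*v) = -4*v^2 - 5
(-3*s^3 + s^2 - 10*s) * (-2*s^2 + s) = 6*s^5 - 5*s^4 + 21*s^3 - 10*s^2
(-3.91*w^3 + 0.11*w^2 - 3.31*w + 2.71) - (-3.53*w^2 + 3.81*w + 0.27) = -3.91*w^3 + 3.64*w^2 - 7.12*w + 2.44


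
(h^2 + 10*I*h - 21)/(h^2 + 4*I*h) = (h^2 + 10*I*h - 21)/(h*(h + 4*I))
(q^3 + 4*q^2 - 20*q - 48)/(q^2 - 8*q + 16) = (q^2 + 8*q + 12)/(q - 4)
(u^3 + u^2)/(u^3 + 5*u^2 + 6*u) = u*(u + 1)/(u^2 + 5*u + 6)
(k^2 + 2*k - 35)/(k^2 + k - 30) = (k + 7)/(k + 6)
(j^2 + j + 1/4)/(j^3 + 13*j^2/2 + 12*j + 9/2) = (j + 1/2)/(j^2 + 6*j + 9)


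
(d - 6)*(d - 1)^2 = d^3 - 8*d^2 + 13*d - 6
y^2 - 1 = (y - 1)*(y + 1)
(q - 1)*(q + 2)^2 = q^3 + 3*q^2 - 4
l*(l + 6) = l^2 + 6*l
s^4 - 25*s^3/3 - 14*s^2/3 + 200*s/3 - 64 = (s - 8)*(s - 2)*(s - 4/3)*(s + 3)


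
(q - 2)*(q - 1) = q^2 - 3*q + 2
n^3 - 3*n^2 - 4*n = n*(n - 4)*(n + 1)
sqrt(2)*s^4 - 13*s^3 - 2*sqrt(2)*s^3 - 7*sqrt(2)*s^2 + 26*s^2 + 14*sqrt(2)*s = s*(s - 2)*(s - 7*sqrt(2))*(sqrt(2)*s + 1)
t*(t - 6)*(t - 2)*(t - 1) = t^4 - 9*t^3 + 20*t^2 - 12*t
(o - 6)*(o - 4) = o^2 - 10*o + 24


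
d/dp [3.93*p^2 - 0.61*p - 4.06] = 7.86*p - 0.61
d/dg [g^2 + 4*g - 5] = 2*g + 4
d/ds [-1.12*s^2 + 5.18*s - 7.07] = 5.18 - 2.24*s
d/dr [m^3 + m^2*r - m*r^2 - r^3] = m^2 - 2*m*r - 3*r^2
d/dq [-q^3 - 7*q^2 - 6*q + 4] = -3*q^2 - 14*q - 6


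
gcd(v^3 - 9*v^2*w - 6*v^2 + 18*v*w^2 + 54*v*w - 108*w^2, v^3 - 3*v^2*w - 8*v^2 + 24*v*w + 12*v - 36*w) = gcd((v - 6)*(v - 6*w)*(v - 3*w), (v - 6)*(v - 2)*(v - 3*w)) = v^2 - 3*v*w - 6*v + 18*w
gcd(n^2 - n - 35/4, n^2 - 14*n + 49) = 1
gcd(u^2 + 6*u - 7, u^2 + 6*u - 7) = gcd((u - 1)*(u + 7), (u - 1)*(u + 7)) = u^2 + 6*u - 7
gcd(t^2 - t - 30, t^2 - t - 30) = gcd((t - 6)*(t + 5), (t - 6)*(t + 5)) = t^2 - t - 30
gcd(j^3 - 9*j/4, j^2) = j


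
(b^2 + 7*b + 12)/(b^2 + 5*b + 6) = (b + 4)/(b + 2)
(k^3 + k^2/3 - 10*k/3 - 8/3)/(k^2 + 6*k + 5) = (3*k^2 - 2*k - 8)/(3*(k + 5))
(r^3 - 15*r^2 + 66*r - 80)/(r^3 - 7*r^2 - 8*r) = (r^2 - 7*r + 10)/(r*(r + 1))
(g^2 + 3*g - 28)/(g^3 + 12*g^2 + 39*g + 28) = (g - 4)/(g^2 + 5*g + 4)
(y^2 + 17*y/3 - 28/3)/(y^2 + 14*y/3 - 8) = (y + 7)/(y + 6)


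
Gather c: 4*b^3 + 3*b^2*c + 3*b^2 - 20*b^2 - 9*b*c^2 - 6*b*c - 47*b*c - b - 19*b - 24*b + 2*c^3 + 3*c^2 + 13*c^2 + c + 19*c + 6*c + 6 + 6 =4*b^3 - 17*b^2 - 44*b + 2*c^3 + c^2*(16 - 9*b) + c*(3*b^2 - 53*b + 26) + 12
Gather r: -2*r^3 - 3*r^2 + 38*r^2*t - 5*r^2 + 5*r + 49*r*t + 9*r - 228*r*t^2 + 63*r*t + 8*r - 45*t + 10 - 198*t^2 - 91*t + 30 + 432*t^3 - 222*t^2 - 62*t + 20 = -2*r^3 + r^2*(38*t - 8) + r*(-228*t^2 + 112*t + 22) + 432*t^3 - 420*t^2 - 198*t + 60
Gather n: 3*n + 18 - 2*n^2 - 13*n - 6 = -2*n^2 - 10*n + 12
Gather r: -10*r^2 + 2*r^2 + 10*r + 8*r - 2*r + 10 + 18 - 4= -8*r^2 + 16*r + 24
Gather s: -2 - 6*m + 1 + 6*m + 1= 0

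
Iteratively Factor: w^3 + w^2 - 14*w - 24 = (w + 3)*(w^2 - 2*w - 8) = (w + 2)*(w + 3)*(w - 4)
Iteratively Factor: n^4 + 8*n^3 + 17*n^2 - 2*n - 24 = (n + 2)*(n^3 + 6*n^2 + 5*n - 12) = (n + 2)*(n + 4)*(n^2 + 2*n - 3) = (n + 2)*(n + 3)*(n + 4)*(n - 1)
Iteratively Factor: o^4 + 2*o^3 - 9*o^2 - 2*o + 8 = (o + 1)*(o^3 + o^2 - 10*o + 8) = (o - 2)*(o + 1)*(o^2 + 3*o - 4) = (o - 2)*(o - 1)*(o + 1)*(o + 4)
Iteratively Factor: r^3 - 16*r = (r - 4)*(r^2 + 4*r) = r*(r - 4)*(r + 4)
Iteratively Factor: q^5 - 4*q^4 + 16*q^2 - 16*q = (q)*(q^4 - 4*q^3 + 16*q - 16) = q*(q - 2)*(q^3 - 2*q^2 - 4*q + 8) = q*(q - 2)^2*(q^2 - 4) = q*(q - 2)^2*(q + 2)*(q - 2)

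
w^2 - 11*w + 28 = (w - 7)*(w - 4)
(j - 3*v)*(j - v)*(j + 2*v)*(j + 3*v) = j^4 + j^3*v - 11*j^2*v^2 - 9*j*v^3 + 18*v^4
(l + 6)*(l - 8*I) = l^2 + 6*l - 8*I*l - 48*I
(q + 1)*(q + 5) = q^2 + 6*q + 5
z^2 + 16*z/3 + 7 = (z + 7/3)*(z + 3)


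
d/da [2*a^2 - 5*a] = 4*a - 5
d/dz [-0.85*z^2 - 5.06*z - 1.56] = -1.7*z - 5.06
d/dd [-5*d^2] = -10*d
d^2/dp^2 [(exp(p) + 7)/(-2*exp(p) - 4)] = 5*(2 - exp(p))*exp(p)/(2*(exp(3*p) + 6*exp(2*p) + 12*exp(p) + 8))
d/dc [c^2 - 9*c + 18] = 2*c - 9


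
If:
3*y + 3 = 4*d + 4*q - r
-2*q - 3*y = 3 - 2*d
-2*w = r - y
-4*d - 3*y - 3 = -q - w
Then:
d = y/14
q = -10*y/7 - 3/2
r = -59*y/7 - 9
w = 33*y/7 + 9/2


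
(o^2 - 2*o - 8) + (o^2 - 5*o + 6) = 2*o^2 - 7*o - 2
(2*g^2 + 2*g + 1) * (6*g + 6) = 12*g^3 + 24*g^2 + 18*g + 6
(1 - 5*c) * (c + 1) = -5*c^2 - 4*c + 1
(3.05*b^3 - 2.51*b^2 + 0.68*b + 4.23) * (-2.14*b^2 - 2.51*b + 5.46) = -6.527*b^5 - 2.2841*b^4 + 21.4979*b^3 - 24.4636*b^2 - 6.9045*b + 23.0958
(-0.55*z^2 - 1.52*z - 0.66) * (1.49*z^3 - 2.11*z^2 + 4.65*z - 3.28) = -0.8195*z^5 - 1.1043*z^4 - 0.333700000000001*z^3 - 3.8714*z^2 + 1.9166*z + 2.1648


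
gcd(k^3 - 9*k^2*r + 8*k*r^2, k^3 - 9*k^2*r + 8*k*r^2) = k^3 - 9*k^2*r + 8*k*r^2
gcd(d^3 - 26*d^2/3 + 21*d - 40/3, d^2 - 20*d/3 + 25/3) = d - 5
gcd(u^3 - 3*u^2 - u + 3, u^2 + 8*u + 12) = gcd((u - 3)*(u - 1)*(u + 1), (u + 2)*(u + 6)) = 1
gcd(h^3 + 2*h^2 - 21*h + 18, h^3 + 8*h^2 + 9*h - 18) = h^2 + 5*h - 6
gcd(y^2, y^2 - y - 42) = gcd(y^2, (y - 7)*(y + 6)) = 1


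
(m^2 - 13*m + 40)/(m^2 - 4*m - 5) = (m - 8)/(m + 1)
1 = 1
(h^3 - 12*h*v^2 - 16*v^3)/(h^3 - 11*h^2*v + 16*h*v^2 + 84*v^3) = (h^2 - 2*h*v - 8*v^2)/(h^2 - 13*h*v + 42*v^2)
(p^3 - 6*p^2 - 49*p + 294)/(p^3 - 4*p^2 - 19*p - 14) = (p^2 + p - 42)/(p^2 + 3*p + 2)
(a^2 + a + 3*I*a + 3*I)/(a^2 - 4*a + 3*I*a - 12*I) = (a + 1)/(a - 4)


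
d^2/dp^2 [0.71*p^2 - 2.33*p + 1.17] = 1.42000000000000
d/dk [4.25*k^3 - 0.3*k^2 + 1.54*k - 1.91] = 12.75*k^2 - 0.6*k + 1.54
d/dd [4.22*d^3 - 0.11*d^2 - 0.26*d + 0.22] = 12.66*d^2 - 0.22*d - 0.26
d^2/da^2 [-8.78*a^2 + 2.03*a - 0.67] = -17.5600000000000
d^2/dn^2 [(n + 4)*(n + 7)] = 2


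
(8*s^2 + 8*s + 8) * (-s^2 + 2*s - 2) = -8*s^4 + 8*s^3 - 8*s^2 - 16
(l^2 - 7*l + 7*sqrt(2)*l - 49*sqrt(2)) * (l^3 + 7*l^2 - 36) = l^5 + 7*sqrt(2)*l^4 - 49*l^3 - 343*sqrt(2)*l^2 - 36*l^2 - 252*sqrt(2)*l + 252*l + 1764*sqrt(2)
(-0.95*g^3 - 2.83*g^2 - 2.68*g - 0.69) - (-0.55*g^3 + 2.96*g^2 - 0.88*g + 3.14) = -0.4*g^3 - 5.79*g^2 - 1.8*g - 3.83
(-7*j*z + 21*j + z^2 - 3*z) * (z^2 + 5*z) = -7*j*z^3 - 14*j*z^2 + 105*j*z + z^4 + 2*z^3 - 15*z^2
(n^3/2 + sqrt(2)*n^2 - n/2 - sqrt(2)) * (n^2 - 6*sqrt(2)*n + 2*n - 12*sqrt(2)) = n^5/2 - 2*sqrt(2)*n^4 + n^4 - 25*n^3/2 - 4*sqrt(2)*n^3 - 25*n^2 + 2*sqrt(2)*n^2 + 4*sqrt(2)*n + 12*n + 24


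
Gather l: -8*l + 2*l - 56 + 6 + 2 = -6*l - 48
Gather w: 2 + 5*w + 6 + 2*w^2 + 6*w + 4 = 2*w^2 + 11*w + 12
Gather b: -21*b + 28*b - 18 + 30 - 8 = 7*b + 4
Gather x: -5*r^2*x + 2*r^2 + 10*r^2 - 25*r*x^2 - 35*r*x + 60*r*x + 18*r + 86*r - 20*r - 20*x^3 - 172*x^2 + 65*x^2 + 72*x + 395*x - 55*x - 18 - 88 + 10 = 12*r^2 + 84*r - 20*x^3 + x^2*(-25*r - 107) + x*(-5*r^2 + 25*r + 412) - 96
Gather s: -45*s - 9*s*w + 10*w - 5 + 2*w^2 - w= s*(-9*w - 45) + 2*w^2 + 9*w - 5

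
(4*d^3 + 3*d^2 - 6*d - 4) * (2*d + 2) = 8*d^4 + 14*d^3 - 6*d^2 - 20*d - 8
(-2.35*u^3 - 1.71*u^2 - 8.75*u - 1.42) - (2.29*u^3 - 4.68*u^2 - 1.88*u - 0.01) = -4.64*u^3 + 2.97*u^2 - 6.87*u - 1.41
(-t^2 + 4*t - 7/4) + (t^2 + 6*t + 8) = 10*t + 25/4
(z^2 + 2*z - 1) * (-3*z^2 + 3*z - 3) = -3*z^4 - 3*z^3 + 6*z^2 - 9*z + 3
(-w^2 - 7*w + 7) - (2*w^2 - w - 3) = -3*w^2 - 6*w + 10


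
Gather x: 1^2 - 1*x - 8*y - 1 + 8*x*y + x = 8*x*y - 8*y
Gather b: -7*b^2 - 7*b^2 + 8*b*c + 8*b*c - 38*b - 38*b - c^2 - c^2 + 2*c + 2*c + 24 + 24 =-14*b^2 + b*(16*c - 76) - 2*c^2 + 4*c + 48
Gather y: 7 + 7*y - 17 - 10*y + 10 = -3*y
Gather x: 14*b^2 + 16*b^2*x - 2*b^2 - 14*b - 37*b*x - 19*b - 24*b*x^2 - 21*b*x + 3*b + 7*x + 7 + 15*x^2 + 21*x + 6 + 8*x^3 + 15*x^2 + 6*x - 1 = 12*b^2 - 30*b + 8*x^3 + x^2*(30 - 24*b) + x*(16*b^2 - 58*b + 34) + 12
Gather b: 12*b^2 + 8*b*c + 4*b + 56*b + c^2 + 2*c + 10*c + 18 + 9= 12*b^2 + b*(8*c + 60) + c^2 + 12*c + 27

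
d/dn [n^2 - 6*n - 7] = 2*n - 6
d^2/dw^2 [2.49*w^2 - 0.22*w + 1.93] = 4.98000000000000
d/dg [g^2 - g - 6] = 2*g - 1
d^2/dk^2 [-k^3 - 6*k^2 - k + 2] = -6*k - 12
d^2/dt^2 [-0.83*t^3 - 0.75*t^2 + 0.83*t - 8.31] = -4.98*t - 1.5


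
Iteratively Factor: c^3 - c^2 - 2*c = (c)*(c^2 - c - 2) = c*(c + 1)*(c - 2)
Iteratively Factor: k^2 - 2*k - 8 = (k - 4)*(k + 2)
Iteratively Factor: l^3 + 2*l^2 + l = (l + 1)*(l^2 + l) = l*(l + 1)*(l + 1)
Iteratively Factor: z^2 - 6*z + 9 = (z - 3)*(z - 3)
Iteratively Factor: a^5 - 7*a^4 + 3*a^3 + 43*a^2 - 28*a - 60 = (a - 2)*(a^4 - 5*a^3 - 7*a^2 + 29*a + 30) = (a - 3)*(a - 2)*(a^3 - 2*a^2 - 13*a - 10) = (a - 3)*(a - 2)*(a + 2)*(a^2 - 4*a - 5) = (a - 5)*(a - 3)*(a - 2)*(a + 2)*(a + 1)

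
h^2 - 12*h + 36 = (h - 6)^2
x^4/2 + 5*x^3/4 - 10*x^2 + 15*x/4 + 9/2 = (x/2 + 1/4)*(x - 3)*(x - 1)*(x + 6)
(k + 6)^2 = k^2 + 12*k + 36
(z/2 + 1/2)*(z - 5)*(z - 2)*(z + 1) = z^4/2 - 5*z^3/2 - 3*z^2/2 + 13*z/2 + 5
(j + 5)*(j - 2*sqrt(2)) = j^2 - 2*sqrt(2)*j + 5*j - 10*sqrt(2)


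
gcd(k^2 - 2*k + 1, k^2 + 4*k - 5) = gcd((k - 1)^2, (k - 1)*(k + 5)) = k - 1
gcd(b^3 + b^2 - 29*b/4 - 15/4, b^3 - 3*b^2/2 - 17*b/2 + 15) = b^2 + b/2 - 15/2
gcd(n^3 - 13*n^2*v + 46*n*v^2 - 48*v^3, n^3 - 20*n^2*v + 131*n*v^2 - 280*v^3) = -n + 8*v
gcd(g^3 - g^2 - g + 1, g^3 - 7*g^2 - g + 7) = g^2 - 1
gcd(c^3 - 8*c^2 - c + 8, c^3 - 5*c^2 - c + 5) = c^2 - 1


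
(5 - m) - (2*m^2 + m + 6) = -2*m^2 - 2*m - 1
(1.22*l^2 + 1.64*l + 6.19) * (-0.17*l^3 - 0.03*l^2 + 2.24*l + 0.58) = -0.2074*l^5 - 0.3154*l^4 + 1.6313*l^3 + 4.1955*l^2 + 14.8168*l + 3.5902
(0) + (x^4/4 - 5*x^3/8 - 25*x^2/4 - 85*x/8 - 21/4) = x^4/4 - 5*x^3/8 - 25*x^2/4 - 85*x/8 - 21/4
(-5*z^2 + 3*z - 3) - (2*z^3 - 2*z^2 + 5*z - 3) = -2*z^3 - 3*z^2 - 2*z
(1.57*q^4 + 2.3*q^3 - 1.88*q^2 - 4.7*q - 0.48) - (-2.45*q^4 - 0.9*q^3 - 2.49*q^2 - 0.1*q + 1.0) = 4.02*q^4 + 3.2*q^3 + 0.61*q^2 - 4.6*q - 1.48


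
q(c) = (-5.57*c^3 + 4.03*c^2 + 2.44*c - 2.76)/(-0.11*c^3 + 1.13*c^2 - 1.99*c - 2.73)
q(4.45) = -366.97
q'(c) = (-16.71*c^2 + 8.06*c + 2.44)/(-0.11*c^3 + 1.13*c^2 - 1.99*c - 2.73) + (0.33*c^2 - 2.26*c + 1.99)*(-5.57*c^3 + 4.03*c^2 + 2.44*c - 2.76)/(-0.11*c^3 + 1.13*c^2 - 1.99*c - 2.73)^2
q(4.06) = -656.85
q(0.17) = 0.74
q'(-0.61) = 3.60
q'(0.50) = -0.76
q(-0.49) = 1.59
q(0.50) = 0.36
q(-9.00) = 23.34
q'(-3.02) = -2.78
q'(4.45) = 245.60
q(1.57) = 3.02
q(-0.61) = 1.39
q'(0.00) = -1.63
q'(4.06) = 1990.34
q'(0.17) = -1.49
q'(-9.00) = -1.49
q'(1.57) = 8.11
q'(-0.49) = 0.33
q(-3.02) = 10.84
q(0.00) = 1.01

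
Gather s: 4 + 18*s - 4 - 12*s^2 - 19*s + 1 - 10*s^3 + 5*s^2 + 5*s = -10*s^3 - 7*s^2 + 4*s + 1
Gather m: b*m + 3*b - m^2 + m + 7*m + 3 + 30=3*b - m^2 + m*(b + 8) + 33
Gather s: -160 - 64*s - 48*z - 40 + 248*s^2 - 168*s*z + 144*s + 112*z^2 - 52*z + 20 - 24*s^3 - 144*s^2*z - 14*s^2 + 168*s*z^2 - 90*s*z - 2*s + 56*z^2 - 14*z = -24*s^3 + s^2*(234 - 144*z) + s*(168*z^2 - 258*z + 78) + 168*z^2 - 114*z - 180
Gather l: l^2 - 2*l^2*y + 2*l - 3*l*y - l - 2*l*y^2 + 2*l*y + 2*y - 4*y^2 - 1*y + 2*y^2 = l^2*(1 - 2*y) + l*(-2*y^2 - y + 1) - 2*y^2 + y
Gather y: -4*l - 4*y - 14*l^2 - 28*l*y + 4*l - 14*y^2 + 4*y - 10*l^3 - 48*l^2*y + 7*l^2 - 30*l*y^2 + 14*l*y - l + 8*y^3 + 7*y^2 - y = -10*l^3 - 7*l^2 - l + 8*y^3 + y^2*(-30*l - 7) + y*(-48*l^2 - 14*l - 1)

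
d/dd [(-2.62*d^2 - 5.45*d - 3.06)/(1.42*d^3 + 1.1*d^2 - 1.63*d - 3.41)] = (3.7204*d^4 + 15.478*d^3 + 23.3012*d^2 + 24.6004*d + 13.5967)/(2.0164*d^6 + 3.124*d^5 - 3.4192*d^4 - 13.2704*d^3 - 4.8451*d^2 + 11.1166*d + 11.6281)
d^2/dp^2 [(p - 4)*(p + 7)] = 2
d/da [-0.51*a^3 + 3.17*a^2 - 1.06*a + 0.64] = -1.53*a^2 + 6.34*a - 1.06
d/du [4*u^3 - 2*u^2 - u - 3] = 12*u^2 - 4*u - 1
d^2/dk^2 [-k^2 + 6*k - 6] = -2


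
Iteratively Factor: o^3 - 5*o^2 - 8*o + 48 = (o + 3)*(o^2 - 8*o + 16) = (o - 4)*(o + 3)*(o - 4)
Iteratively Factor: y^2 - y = (y - 1)*(y)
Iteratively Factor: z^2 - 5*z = (z - 5)*(z)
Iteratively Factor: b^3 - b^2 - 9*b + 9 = (b + 3)*(b^2 - 4*b + 3) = (b - 1)*(b + 3)*(b - 3)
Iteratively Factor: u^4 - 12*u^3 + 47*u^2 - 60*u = (u - 4)*(u^3 - 8*u^2 + 15*u) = (u - 5)*(u - 4)*(u^2 - 3*u) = u*(u - 5)*(u - 4)*(u - 3)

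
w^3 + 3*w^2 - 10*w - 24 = (w - 3)*(w + 2)*(w + 4)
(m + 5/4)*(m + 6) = m^2 + 29*m/4 + 15/2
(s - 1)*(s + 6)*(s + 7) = s^3 + 12*s^2 + 29*s - 42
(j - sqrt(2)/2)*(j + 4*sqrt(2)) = j^2 + 7*sqrt(2)*j/2 - 4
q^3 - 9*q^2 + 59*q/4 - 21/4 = (q - 7)*(q - 3/2)*(q - 1/2)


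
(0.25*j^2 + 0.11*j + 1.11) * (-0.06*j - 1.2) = -0.015*j^3 - 0.3066*j^2 - 0.1986*j - 1.332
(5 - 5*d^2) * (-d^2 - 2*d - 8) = 5*d^4 + 10*d^3 + 35*d^2 - 10*d - 40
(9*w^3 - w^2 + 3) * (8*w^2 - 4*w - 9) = 72*w^5 - 44*w^4 - 77*w^3 + 33*w^2 - 12*w - 27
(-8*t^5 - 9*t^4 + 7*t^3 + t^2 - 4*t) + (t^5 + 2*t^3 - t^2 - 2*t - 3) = -7*t^5 - 9*t^4 + 9*t^3 - 6*t - 3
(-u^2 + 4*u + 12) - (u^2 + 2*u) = -2*u^2 + 2*u + 12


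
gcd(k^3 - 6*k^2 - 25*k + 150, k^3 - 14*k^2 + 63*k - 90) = k^2 - 11*k + 30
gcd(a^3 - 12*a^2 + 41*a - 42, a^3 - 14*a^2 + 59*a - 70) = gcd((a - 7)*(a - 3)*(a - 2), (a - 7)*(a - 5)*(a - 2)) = a^2 - 9*a + 14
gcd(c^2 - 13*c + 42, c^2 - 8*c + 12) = c - 6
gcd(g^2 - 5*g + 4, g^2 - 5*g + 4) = g^2 - 5*g + 4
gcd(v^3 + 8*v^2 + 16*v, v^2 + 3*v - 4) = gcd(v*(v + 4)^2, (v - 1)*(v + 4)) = v + 4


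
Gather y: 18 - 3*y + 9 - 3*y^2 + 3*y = 27 - 3*y^2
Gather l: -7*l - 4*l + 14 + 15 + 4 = 33 - 11*l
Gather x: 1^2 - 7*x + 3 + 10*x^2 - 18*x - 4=10*x^2 - 25*x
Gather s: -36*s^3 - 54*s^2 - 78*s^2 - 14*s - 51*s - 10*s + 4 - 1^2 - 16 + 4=-36*s^3 - 132*s^2 - 75*s - 9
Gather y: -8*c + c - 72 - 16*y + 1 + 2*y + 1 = -7*c - 14*y - 70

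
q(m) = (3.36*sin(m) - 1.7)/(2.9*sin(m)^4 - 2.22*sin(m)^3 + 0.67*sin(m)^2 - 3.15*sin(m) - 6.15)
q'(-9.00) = 1.46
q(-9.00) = 0.69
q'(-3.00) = 0.82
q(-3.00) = 0.38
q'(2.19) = 0.24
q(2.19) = -0.13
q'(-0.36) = -1.23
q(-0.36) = 0.60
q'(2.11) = 0.21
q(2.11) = -0.14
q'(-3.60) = 0.41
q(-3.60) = 0.03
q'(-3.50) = 0.46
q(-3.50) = 0.07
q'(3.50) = 1.22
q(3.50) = 0.60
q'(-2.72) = 1.45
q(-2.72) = 0.68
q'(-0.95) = -85.88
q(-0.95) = 6.52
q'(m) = (3.36*sin(m) - 1.7)*(-11.6*sin(m)^3*cos(m) + 6.66*sin(m)^2*cos(m) - 1.34*sin(m)*cos(m) + 3.15*cos(m))/(2.9*sin(m)^4 - 2.22*sin(m)^3 + 0.67*sin(m)^2 - 3.15*sin(m) - 6.15)^2 + 3.36*cos(m)/(2.9*sin(m)^4 - 2.22*sin(m)^3 + 0.67*sin(m)^2 - 3.15*sin(m) - 6.15)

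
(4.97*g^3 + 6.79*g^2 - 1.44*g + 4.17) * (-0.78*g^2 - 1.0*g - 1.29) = -3.8766*g^5 - 10.2662*g^4 - 12.0781*g^3 - 10.5717*g^2 - 2.3124*g - 5.3793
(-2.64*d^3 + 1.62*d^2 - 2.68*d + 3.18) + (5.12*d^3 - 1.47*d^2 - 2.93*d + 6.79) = 2.48*d^3 + 0.15*d^2 - 5.61*d + 9.97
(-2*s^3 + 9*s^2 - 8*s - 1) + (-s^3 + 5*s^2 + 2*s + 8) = -3*s^3 + 14*s^2 - 6*s + 7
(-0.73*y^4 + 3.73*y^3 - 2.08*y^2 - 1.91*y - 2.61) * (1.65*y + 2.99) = -1.2045*y^5 + 3.9718*y^4 + 7.7207*y^3 - 9.3707*y^2 - 10.0174*y - 7.8039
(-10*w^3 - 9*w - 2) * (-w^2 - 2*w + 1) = 10*w^5 + 20*w^4 - w^3 + 20*w^2 - 5*w - 2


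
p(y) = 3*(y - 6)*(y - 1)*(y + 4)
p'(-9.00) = 825.00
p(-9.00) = -2250.00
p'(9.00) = 501.00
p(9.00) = 936.00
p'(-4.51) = 198.24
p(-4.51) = -88.60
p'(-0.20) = -62.04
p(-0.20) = 84.82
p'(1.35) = -73.90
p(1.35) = -26.12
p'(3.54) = -16.94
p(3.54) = -141.34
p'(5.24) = 86.80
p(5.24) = -89.32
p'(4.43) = 30.88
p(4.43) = -136.19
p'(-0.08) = -64.50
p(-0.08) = 77.22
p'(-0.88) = -43.19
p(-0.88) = 121.07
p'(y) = 3*(y - 6)*(y - 1) + 3*(y - 6)*(y + 4) + 3*(y - 1)*(y + 4) = 9*y^2 - 18*y - 66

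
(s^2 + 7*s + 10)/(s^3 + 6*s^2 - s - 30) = (s + 2)/(s^2 + s - 6)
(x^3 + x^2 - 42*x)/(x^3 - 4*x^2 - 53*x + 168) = x*(x - 6)/(x^2 - 11*x + 24)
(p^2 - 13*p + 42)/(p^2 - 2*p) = (p^2 - 13*p + 42)/(p*(p - 2))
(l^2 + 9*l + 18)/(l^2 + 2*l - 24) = (l + 3)/(l - 4)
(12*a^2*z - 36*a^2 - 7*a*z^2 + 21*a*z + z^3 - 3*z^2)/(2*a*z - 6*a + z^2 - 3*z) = (12*a^2 - 7*a*z + z^2)/(2*a + z)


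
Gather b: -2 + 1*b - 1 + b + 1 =2*b - 2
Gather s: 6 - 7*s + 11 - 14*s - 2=15 - 21*s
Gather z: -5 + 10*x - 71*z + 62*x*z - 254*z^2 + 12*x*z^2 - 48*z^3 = 10*x - 48*z^3 + z^2*(12*x - 254) + z*(62*x - 71) - 5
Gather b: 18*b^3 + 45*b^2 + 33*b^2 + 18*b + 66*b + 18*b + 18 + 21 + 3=18*b^3 + 78*b^2 + 102*b + 42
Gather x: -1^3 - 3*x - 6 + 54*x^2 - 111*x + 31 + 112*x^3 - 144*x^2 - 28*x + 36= 112*x^3 - 90*x^2 - 142*x + 60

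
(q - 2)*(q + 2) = q^2 - 4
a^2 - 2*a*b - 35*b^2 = (a - 7*b)*(a + 5*b)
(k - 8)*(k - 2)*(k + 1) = k^3 - 9*k^2 + 6*k + 16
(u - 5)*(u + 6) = u^2 + u - 30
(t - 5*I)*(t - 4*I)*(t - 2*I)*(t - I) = t^4 - 12*I*t^3 - 49*t^2 + 78*I*t + 40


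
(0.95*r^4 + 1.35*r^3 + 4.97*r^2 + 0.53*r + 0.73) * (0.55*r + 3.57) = 0.5225*r^5 + 4.134*r^4 + 7.553*r^3 + 18.0344*r^2 + 2.2936*r + 2.6061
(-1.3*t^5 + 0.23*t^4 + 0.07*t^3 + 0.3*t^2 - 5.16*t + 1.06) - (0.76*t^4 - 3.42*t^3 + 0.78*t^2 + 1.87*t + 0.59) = -1.3*t^5 - 0.53*t^4 + 3.49*t^3 - 0.48*t^2 - 7.03*t + 0.47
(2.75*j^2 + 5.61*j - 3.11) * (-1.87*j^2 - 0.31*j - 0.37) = -5.1425*j^4 - 11.3432*j^3 + 3.0591*j^2 - 1.1116*j + 1.1507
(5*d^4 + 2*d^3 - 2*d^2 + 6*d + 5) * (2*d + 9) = 10*d^5 + 49*d^4 + 14*d^3 - 6*d^2 + 64*d + 45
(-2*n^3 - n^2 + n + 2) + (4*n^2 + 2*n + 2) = -2*n^3 + 3*n^2 + 3*n + 4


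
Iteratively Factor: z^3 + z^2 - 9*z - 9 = (z + 3)*(z^2 - 2*z - 3) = (z - 3)*(z + 3)*(z + 1)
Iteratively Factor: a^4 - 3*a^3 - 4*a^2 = (a - 4)*(a^3 + a^2) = a*(a - 4)*(a^2 + a) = a^2*(a - 4)*(a + 1)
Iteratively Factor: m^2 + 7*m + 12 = (m + 4)*(m + 3)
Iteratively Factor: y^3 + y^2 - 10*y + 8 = (y - 1)*(y^2 + 2*y - 8) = (y - 2)*(y - 1)*(y + 4)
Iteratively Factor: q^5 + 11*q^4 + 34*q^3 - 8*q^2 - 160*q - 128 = (q + 1)*(q^4 + 10*q^3 + 24*q^2 - 32*q - 128) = (q + 1)*(q + 4)*(q^3 + 6*q^2 - 32) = (q - 2)*(q + 1)*(q + 4)*(q^2 + 8*q + 16) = (q - 2)*(q + 1)*(q + 4)^2*(q + 4)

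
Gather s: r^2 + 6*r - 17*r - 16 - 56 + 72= r^2 - 11*r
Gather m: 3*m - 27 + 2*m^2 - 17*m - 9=2*m^2 - 14*m - 36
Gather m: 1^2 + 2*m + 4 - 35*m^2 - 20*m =-35*m^2 - 18*m + 5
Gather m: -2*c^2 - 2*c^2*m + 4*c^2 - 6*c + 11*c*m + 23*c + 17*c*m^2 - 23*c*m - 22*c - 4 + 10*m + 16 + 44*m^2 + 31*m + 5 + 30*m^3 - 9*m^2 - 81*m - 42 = 2*c^2 - 5*c + 30*m^3 + m^2*(17*c + 35) + m*(-2*c^2 - 12*c - 40) - 25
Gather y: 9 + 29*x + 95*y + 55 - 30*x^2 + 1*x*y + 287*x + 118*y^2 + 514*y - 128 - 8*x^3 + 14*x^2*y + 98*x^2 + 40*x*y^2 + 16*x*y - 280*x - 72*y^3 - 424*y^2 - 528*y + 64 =-8*x^3 + 68*x^2 + 36*x - 72*y^3 + y^2*(40*x - 306) + y*(14*x^2 + 17*x + 81)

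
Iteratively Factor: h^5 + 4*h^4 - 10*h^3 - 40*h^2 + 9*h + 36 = (h - 1)*(h^4 + 5*h^3 - 5*h^2 - 45*h - 36) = (h - 1)*(h + 4)*(h^3 + h^2 - 9*h - 9) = (h - 1)*(h + 1)*(h + 4)*(h^2 - 9) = (h - 3)*(h - 1)*(h + 1)*(h + 4)*(h + 3)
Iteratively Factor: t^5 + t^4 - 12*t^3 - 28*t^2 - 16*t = (t)*(t^4 + t^3 - 12*t^2 - 28*t - 16) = t*(t + 2)*(t^3 - t^2 - 10*t - 8) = t*(t + 1)*(t + 2)*(t^2 - 2*t - 8) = t*(t - 4)*(t + 1)*(t + 2)*(t + 2)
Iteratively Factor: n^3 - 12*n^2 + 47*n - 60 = (n - 3)*(n^2 - 9*n + 20) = (n - 4)*(n - 3)*(n - 5)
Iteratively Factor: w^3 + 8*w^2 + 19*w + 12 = (w + 3)*(w^2 + 5*w + 4) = (w + 1)*(w + 3)*(w + 4)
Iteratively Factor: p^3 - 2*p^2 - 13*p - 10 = (p + 1)*(p^2 - 3*p - 10) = (p - 5)*(p + 1)*(p + 2)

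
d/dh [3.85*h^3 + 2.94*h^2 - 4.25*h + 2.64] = 11.55*h^2 + 5.88*h - 4.25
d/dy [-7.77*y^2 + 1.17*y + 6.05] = 1.17 - 15.54*y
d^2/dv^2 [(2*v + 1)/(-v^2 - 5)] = 2*(-4*v^2*(2*v + 1) + (6*v + 1)*(v^2 + 5))/(v^2 + 5)^3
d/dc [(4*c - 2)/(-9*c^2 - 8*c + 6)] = 4*(9*c^2 - 9*c + 2)/(81*c^4 + 144*c^3 - 44*c^2 - 96*c + 36)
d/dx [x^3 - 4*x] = 3*x^2 - 4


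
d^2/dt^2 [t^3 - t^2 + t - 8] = 6*t - 2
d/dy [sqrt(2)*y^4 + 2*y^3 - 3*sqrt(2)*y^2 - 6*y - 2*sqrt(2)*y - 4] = 4*sqrt(2)*y^3 + 6*y^2 - 6*sqrt(2)*y - 6 - 2*sqrt(2)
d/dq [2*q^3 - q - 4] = 6*q^2 - 1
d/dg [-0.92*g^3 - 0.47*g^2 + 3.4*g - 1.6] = -2.76*g^2 - 0.94*g + 3.4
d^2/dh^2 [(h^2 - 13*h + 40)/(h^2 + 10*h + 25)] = 2*(275 - 23*h)/(h^4 + 20*h^3 + 150*h^2 + 500*h + 625)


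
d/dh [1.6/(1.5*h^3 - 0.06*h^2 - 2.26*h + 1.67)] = (-7.2*h^2 + 0.192*h + 3.616)/(1.5*h^3 - 0.06*h^2 - 2.26*h + 1.67)^2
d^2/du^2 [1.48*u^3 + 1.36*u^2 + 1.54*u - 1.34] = 8.88*u + 2.72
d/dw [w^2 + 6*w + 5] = 2*w + 6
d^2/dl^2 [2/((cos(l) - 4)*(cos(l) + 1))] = 2*(-4*sin(l)^4 + 27*sin(l)^2 + 3*cos(l)/4 + 9*cos(3*l)/4 + 3)/((cos(l) - 4)^3*(cos(l) + 1)^3)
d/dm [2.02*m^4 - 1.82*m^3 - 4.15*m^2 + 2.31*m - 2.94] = 8.08*m^3 - 5.46*m^2 - 8.3*m + 2.31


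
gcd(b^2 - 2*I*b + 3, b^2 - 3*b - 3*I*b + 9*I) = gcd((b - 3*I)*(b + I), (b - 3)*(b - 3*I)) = b - 3*I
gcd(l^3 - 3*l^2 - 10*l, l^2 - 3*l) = l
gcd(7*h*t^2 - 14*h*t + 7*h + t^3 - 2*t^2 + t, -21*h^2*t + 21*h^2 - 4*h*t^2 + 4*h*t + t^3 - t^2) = t - 1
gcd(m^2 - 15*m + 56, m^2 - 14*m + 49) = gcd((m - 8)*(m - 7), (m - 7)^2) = m - 7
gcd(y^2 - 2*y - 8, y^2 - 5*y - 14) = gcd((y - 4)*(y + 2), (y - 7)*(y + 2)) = y + 2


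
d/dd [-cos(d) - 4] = sin(d)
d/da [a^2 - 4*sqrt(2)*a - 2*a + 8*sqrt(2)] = 2*a - 4*sqrt(2) - 2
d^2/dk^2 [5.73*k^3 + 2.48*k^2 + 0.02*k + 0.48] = 34.38*k + 4.96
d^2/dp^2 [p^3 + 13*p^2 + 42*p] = 6*p + 26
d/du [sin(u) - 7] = cos(u)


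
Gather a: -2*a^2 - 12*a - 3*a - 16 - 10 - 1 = -2*a^2 - 15*a - 27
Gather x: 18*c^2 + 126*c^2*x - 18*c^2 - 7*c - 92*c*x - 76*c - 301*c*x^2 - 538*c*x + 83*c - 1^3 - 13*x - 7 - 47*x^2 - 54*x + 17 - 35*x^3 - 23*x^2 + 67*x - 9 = -35*x^3 + x^2*(-301*c - 70) + x*(126*c^2 - 630*c)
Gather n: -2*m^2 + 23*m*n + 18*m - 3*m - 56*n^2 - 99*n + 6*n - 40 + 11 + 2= -2*m^2 + 15*m - 56*n^2 + n*(23*m - 93) - 27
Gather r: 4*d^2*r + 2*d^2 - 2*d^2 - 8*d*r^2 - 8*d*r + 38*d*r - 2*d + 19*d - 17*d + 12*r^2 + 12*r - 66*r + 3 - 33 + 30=r^2*(12 - 8*d) + r*(4*d^2 + 30*d - 54)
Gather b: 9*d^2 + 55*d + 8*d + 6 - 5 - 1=9*d^2 + 63*d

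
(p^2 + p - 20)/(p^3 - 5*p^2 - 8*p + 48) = (p + 5)/(p^2 - p - 12)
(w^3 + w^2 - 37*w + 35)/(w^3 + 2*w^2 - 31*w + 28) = (w - 5)/(w - 4)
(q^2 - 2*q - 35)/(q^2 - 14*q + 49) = (q + 5)/(q - 7)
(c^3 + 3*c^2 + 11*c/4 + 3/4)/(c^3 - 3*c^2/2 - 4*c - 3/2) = (c + 3/2)/(c - 3)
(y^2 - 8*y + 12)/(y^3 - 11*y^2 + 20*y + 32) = (y^2 - 8*y + 12)/(y^3 - 11*y^2 + 20*y + 32)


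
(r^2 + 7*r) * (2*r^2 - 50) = 2*r^4 + 14*r^3 - 50*r^2 - 350*r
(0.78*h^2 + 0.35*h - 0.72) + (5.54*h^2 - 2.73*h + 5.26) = 6.32*h^2 - 2.38*h + 4.54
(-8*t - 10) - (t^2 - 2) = -t^2 - 8*t - 8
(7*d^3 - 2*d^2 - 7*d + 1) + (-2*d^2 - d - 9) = 7*d^3 - 4*d^2 - 8*d - 8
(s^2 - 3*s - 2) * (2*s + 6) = 2*s^3 - 22*s - 12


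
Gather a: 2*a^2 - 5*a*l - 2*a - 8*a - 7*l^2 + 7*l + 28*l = 2*a^2 + a*(-5*l - 10) - 7*l^2 + 35*l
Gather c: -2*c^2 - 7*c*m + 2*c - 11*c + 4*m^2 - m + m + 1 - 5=-2*c^2 + c*(-7*m - 9) + 4*m^2 - 4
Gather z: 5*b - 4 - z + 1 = 5*b - z - 3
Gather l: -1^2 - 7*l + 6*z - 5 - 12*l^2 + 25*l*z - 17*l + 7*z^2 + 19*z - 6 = -12*l^2 + l*(25*z - 24) + 7*z^2 + 25*z - 12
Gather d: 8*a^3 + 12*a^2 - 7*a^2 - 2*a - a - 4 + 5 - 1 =8*a^3 + 5*a^2 - 3*a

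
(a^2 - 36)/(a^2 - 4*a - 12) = (a + 6)/(a + 2)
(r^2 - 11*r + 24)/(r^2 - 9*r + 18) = (r - 8)/(r - 6)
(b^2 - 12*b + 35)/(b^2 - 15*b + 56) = (b - 5)/(b - 8)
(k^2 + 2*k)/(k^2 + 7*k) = (k + 2)/(k + 7)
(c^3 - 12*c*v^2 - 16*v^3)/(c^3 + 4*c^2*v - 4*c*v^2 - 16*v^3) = (-c^2 + 2*c*v + 8*v^2)/(-c^2 - 2*c*v + 8*v^2)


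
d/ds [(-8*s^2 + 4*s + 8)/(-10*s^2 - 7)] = 4*(10*s^2 + 68*s - 7)/(100*s^4 + 140*s^2 + 49)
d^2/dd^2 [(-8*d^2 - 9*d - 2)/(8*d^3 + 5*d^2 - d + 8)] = 2*(-512*d^6 - 1728*d^5 - 2040*d^4 + 2607*d^3 + 4314*d^2 + 1494*d - 506)/(512*d^9 + 960*d^8 + 408*d^7 + 1421*d^6 + 1869*d^5 + 231*d^4 + 1295*d^3 + 984*d^2 - 192*d + 512)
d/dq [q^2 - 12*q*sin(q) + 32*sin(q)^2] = -12*q*cos(q) + 2*q - 12*sin(q) + 32*sin(2*q)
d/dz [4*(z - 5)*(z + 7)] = 8*z + 8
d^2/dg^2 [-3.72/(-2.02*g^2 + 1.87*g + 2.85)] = (30.358176*g^2 - 28.103856*g - 3.72*(4.04*g - 1.87)*(8.08*g - 3.74) - 42.83208)/(-2.02*g^2 + 1.87*g + 2.85)^3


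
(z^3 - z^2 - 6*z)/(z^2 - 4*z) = (z^2 - z - 6)/(z - 4)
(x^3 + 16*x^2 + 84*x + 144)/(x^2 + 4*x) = x + 12 + 36/x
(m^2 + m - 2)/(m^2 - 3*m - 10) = (m - 1)/(m - 5)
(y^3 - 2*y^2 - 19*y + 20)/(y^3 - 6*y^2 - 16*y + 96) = (y^2 - 6*y + 5)/(y^2 - 10*y + 24)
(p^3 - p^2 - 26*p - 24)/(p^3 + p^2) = 1 - 2/p - 24/p^2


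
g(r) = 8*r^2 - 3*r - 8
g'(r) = 16*r - 3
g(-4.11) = 139.47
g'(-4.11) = -68.76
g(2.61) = 38.67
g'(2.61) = 38.76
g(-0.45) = -5.03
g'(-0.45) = -10.20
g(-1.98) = 29.30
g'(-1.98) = -34.68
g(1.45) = 4.47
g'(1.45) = 20.20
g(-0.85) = 0.33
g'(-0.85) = -16.60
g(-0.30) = -6.38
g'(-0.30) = -7.80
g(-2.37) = 44.05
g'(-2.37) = -40.92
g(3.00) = 55.00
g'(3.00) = 45.00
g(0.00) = -8.00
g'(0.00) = -3.00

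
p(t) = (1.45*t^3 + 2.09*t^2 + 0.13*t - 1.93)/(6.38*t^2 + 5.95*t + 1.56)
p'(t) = (-12.76*t - 5.95)*(1.45*t^3 + 2.09*t^2 + 0.13*t - 1.93)/(6.38*t^2 + 5.95*t + 1.56)^2 + (4.35*t^2 + 4.18*t + 0.13)/(6.38*t^2 + 5.95*t + 1.56)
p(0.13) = -0.77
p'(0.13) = 2.70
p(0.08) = -0.92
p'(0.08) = 3.32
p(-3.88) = -0.75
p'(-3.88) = 0.23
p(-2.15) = -0.38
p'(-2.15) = 0.17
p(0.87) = 0.06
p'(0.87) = 0.52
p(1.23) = 0.22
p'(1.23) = 0.38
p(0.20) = -0.60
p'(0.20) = 2.08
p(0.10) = -0.85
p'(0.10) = 3.05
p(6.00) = 1.45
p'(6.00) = 0.23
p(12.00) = 2.83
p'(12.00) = 0.23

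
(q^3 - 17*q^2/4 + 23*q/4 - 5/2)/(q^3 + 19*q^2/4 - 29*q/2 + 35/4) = (q - 2)/(q + 7)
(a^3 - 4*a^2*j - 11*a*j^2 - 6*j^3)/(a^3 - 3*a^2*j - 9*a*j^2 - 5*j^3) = (a - 6*j)/(a - 5*j)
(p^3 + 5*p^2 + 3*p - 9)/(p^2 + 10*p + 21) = (p^2 + 2*p - 3)/(p + 7)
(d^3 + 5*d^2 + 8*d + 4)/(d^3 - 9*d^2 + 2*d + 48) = (d^2 + 3*d + 2)/(d^2 - 11*d + 24)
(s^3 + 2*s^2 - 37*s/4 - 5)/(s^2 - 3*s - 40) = (-s^3 - 2*s^2 + 37*s/4 + 5)/(-s^2 + 3*s + 40)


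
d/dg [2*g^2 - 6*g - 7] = 4*g - 6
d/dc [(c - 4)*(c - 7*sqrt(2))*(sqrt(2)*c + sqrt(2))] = 3*sqrt(2)*c^2 - 28*c - 6*sqrt(2)*c - 4*sqrt(2) + 42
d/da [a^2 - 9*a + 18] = 2*a - 9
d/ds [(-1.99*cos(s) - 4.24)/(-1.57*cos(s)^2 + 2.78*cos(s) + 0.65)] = (3.1243*cos(s)^2 + 13.3136*cos(s) - 10.4937)*sin(s)/(2.4649*cos(s)^4 - 8.7292*cos(s)^3 + 5.6874*cos(s)^2 + 3.614*cos(s) + 0.4225)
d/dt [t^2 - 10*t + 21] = 2*t - 10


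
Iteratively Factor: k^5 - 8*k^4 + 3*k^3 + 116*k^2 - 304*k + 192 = (k - 4)*(k^4 - 4*k^3 - 13*k^2 + 64*k - 48) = (k - 4)^2*(k^3 - 13*k + 12) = (k - 4)^2*(k + 4)*(k^2 - 4*k + 3) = (k - 4)^2*(k - 3)*(k + 4)*(k - 1)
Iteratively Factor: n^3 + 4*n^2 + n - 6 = (n - 1)*(n^2 + 5*n + 6) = (n - 1)*(n + 2)*(n + 3)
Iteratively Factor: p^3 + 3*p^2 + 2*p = (p + 1)*(p^2 + 2*p) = p*(p + 1)*(p + 2)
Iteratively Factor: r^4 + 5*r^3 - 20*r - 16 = (r + 2)*(r^3 + 3*r^2 - 6*r - 8) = (r - 2)*(r + 2)*(r^2 + 5*r + 4) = (r - 2)*(r + 2)*(r + 4)*(r + 1)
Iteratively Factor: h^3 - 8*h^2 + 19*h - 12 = (h - 1)*(h^2 - 7*h + 12) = (h - 3)*(h - 1)*(h - 4)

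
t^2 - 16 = (t - 4)*(t + 4)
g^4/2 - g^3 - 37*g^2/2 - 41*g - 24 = (g/2 + 1)*(g - 8)*(g + 1)*(g + 3)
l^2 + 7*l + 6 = (l + 1)*(l + 6)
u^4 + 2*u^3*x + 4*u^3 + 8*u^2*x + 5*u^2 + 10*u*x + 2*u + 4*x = (u + 1)^2*(u + 2)*(u + 2*x)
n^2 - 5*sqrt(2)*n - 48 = (n - 8*sqrt(2))*(n + 3*sqrt(2))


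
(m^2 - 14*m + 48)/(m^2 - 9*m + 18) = (m - 8)/(m - 3)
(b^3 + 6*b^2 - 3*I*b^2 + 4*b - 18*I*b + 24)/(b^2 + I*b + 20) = (b^2 + b*(6 + I) + 6*I)/(b + 5*I)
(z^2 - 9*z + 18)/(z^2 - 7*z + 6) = (z - 3)/(z - 1)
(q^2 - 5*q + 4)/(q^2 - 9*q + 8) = (q - 4)/(q - 8)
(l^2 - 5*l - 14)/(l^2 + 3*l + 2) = (l - 7)/(l + 1)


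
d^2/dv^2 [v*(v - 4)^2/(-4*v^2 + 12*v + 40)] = (-11*v^3 + 150*v^2 - 780*v + 1280)/(2*(v^6 - 9*v^5 - 3*v^4 + 153*v^3 + 30*v^2 - 900*v - 1000))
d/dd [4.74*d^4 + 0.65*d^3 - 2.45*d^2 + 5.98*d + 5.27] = 18.96*d^3 + 1.95*d^2 - 4.9*d + 5.98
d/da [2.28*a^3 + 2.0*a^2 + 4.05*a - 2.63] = 6.84*a^2 + 4.0*a + 4.05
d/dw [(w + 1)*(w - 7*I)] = 2*w + 1 - 7*I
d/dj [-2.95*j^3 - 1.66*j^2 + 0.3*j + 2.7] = -8.85*j^2 - 3.32*j + 0.3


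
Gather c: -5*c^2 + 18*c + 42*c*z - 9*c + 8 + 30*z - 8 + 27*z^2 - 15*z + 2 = -5*c^2 + c*(42*z + 9) + 27*z^2 + 15*z + 2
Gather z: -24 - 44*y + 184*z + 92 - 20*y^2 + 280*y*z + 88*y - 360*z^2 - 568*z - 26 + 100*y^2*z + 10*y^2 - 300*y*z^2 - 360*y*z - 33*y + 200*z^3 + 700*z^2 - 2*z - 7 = -10*y^2 + 11*y + 200*z^3 + z^2*(340 - 300*y) + z*(100*y^2 - 80*y - 386) + 35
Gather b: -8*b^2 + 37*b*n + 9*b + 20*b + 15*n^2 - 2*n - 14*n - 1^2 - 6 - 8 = -8*b^2 + b*(37*n + 29) + 15*n^2 - 16*n - 15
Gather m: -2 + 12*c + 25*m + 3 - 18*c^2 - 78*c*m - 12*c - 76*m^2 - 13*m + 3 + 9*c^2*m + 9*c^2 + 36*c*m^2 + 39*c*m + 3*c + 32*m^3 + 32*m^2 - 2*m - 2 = -9*c^2 + 3*c + 32*m^3 + m^2*(36*c - 44) + m*(9*c^2 - 39*c + 10) + 2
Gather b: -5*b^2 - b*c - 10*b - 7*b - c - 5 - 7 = -5*b^2 + b*(-c - 17) - c - 12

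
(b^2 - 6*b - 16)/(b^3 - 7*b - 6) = (b - 8)/(b^2 - 2*b - 3)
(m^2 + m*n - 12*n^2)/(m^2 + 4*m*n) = (m - 3*n)/m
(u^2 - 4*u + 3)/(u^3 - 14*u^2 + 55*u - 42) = (u - 3)/(u^2 - 13*u + 42)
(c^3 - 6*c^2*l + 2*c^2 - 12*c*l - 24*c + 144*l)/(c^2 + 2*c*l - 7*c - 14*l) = (c^3 - 6*c^2*l + 2*c^2 - 12*c*l - 24*c + 144*l)/(c^2 + 2*c*l - 7*c - 14*l)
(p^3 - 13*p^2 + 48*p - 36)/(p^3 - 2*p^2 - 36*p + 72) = (p^2 - 7*p + 6)/(p^2 + 4*p - 12)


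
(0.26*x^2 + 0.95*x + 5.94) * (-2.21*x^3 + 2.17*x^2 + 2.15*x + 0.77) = -0.5746*x^5 - 1.5353*x^4 - 10.5069*x^3 + 15.1325*x^2 + 13.5025*x + 4.5738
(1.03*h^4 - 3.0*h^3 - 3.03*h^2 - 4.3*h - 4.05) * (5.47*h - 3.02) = 5.6341*h^5 - 19.5206*h^4 - 7.5141*h^3 - 14.3704*h^2 - 9.1675*h + 12.231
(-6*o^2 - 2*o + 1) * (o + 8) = -6*o^3 - 50*o^2 - 15*o + 8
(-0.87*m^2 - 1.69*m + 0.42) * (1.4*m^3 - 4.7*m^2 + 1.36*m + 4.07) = -1.218*m^5 + 1.723*m^4 + 7.3478*m^3 - 7.8133*m^2 - 6.3071*m + 1.7094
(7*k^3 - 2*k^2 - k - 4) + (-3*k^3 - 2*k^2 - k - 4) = 4*k^3 - 4*k^2 - 2*k - 8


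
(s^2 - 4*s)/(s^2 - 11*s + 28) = s/(s - 7)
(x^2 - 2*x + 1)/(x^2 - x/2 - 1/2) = 2*(x - 1)/(2*x + 1)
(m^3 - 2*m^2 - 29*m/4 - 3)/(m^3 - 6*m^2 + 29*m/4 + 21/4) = (2*m^2 - 5*m - 12)/(2*m^2 - 13*m + 21)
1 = 1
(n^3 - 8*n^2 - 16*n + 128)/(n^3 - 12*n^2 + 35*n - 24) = (n^2 - 16)/(n^2 - 4*n + 3)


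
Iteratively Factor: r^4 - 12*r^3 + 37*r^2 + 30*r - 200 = (r - 5)*(r^3 - 7*r^2 + 2*r + 40) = (r - 5)*(r - 4)*(r^2 - 3*r - 10) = (r - 5)^2*(r - 4)*(r + 2)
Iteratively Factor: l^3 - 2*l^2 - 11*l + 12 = (l - 4)*(l^2 + 2*l - 3) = (l - 4)*(l - 1)*(l + 3)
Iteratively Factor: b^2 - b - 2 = (b + 1)*(b - 2)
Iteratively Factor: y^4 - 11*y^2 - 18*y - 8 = (y + 1)*(y^3 - y^2 - 10*y - 8) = (y - 4)*(y + 1)*(y^2 + 3*y + 2) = (y - 4)*(y + 1)^2*(y + 2)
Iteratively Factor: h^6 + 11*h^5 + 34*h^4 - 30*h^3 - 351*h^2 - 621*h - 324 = (h + 4)*(h^5 + 7*h^4 + 6*h^3 - 54*h^2 - 135*h - 81) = (h + 3)*(h + 4)*(h^4 + 4*h^3 - 6*h^2 - 36*h - 27) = (h + 3)^2*(h + 4)*(h^3 + h^2 - 9*h - 9) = (h + 1)*(h + 3)^2*(h + 4)*(h^2 - 9) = (h + 1)*(h + 3)^3*(h + 4)*(h - 3)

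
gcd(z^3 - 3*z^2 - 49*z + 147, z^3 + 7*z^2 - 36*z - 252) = z + 7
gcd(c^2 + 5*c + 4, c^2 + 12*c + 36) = 1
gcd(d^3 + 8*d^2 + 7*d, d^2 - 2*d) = d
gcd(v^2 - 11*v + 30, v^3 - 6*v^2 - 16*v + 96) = v - 6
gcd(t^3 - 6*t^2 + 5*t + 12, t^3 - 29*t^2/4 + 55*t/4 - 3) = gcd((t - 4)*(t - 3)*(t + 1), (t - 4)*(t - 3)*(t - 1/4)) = t^2 - 7*t + 12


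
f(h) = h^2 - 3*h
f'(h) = 2*h - 3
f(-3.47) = 22.45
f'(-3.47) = -9.94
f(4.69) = 7.93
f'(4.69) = 6.38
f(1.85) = -2.13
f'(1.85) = 0.70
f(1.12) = -2.11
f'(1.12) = -0.76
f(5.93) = 17.37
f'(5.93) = 8.86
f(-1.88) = 9.17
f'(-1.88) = -6.76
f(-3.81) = 25.95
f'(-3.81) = -10.62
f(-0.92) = 3.61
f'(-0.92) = -4.84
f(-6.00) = 54.00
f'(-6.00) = -15.00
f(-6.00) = 54.00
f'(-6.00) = -15.00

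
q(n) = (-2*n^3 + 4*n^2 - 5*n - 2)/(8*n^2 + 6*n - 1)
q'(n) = (-16*n - 6)*(-2*n^3 + 4*n^2 - 5*n - 2)/(8*n^2 + 6*n - 1)^2 + (-6*n^2 + 8*n - 5)/(8*n^2 + 6*n - 1) = (-16*n^4 - 24*n^3 + 70*n^2 + 24*n + 17)/(64*n^4 + 96*n^3 + 20*n^2 - 12*n + 1)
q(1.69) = -0.27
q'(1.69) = 0.01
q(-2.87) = 1.94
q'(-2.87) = 0.00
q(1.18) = -0.33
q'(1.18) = 0.24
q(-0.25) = 0.23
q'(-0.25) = 3.92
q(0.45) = -1.09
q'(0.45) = 3.55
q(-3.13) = 1.95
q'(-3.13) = -0.05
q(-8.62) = 2.99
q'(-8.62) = -0.23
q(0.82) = -0.49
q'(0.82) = 0.73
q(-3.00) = 1.94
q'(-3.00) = -0.03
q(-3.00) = 1.94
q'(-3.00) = -0.03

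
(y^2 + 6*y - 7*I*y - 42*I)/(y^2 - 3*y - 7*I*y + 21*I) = (y + 6)/(y - 3)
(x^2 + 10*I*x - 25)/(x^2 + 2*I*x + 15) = (x + 5*I)/(x - 3*I)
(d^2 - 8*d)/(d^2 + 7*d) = (d - 8)/(d + 7)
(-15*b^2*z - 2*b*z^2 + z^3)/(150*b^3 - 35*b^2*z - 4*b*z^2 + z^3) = z*(3*b + z)/(-30*b^2 + b*z + z^2)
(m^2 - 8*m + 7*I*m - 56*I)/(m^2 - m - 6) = (m^2 + m*(-8 + 7*I) - 56*I)/(m^2 - m - 6)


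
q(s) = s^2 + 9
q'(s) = 2*s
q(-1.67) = 11.79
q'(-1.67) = -3.34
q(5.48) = 39.03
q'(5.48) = 10.96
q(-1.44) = 11.07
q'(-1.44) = -2.88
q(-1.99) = 12.96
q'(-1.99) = -3.98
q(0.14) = 9.02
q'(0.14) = 0.28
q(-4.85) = 32.52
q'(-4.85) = -9.70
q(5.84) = 43.11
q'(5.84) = 11.68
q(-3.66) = 22.40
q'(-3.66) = -7.32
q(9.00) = 90.00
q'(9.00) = 18.00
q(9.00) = 90.00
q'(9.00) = 18.00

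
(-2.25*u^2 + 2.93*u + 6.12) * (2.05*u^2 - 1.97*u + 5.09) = -4.6125*u^4 + 10.439*u^3 - 4.6786*u^2 + 2.8573*u + 31.1508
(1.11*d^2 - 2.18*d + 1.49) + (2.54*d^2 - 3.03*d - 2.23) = 3.65*d^2 - 5.21*d - 0.74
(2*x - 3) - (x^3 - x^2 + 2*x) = -x^3 + x^2 - 3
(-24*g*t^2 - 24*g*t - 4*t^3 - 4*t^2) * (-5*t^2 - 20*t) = 120*g*t^4 + 600*g*t^3 + 480*g*t^2 + 20*t^5 + 100*t^4 + 80*t^3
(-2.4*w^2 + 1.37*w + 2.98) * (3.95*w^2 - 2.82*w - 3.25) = -9.48*w^4 + 12.1795*w^3 + 15.7076*w^2 - 12.8561*w - 9.685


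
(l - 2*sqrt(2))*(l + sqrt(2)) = l^2 - sqrt(2)*l - 4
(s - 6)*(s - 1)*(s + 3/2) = s^3 - 11*s^2/2 - 9*s/2 + 9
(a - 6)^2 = a^2 - 12*a + 36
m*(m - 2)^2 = m^3 - 4*m^2 + 4*m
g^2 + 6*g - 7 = (g - 1)*(g + 7)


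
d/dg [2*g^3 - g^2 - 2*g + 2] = 6*g^2 - 2*g - 2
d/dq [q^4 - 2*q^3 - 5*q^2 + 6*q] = 4*q^3 - 6*q^2 - 10*q + 6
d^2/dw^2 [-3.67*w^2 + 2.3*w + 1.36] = -7.34000000000000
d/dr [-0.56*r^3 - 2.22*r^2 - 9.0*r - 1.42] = -1.68*r^2 - 4.44*r - 9.0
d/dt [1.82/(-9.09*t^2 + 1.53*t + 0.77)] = (33.0876*t - 2.7846)/(-9.09*t^2 + 1.53*t + 0.77)^2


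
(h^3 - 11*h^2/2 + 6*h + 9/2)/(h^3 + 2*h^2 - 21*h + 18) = (2*h^2 - 5*h - 3)/(2*(h^2 + 5*h - 6))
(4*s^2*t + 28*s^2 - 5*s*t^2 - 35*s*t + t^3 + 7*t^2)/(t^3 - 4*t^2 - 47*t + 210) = (4*s^2 - 5*s*t + t^2)/(t^2 - 11*t + 30)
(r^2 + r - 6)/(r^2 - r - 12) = (r - 2)/(r - 4)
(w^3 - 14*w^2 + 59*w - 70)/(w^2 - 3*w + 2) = (w^2 - 12*w + 35)/(w - 1)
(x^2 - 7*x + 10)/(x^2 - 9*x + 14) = (x - 5)/(x - 7)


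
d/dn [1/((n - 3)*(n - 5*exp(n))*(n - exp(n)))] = (-(1 - exp(n))*(n - 3)*(n - 5*exp(n)) + (n - 3)*(n - exp(n))*(5*exp(n) - 1) - (n - 5*exp(n))*(n - exp(n)))/((n - 3)^2*(n - 5*exp(n))^2*(n - exp(n))^2)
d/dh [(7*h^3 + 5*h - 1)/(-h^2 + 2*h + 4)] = (-7*h^4 + 28*h^3 + 89*h^2 - 2*h + 22)/(h^4 - 4*h^3 - 4*h^2 + 16*h + 16)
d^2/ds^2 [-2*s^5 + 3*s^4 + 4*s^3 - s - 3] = 4*s*(-10*s^2 + 9*s + 6)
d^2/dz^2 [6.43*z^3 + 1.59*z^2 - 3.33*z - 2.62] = 38.58*z + 3.18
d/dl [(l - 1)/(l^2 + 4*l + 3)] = (l^2 + 4*l - 2*(l - 1)*(l + 2) + 3)/(l^2 + 4*l + 3)^2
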